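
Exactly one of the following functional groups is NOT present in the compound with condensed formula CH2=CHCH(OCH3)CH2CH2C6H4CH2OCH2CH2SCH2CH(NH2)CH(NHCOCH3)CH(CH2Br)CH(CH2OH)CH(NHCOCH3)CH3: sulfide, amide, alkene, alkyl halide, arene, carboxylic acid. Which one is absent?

carboxylic acid

alkyl halide: present (CH(CH2Br) — pendant –CH2X: halogen on sp³ carbon → alkyl halide).
sulfide: present (CH2SCH2 — C–S–C linkage → sulfide (thioether)).
amide: present (CH(NHCOCH3) — pendant –NHC(=O)CH3: N bonded to a carbonyl → amide (not amine)).
alkene: present (CH2=CH — C=C double bond → alkene).
arene: present (C6H4 — para-disubstituted benzene ring → arene).
carboxylic acid: absent. In CH(NHCOCH3), the carbonyl is bonded to nitrogen, not to –OH; that is an amide.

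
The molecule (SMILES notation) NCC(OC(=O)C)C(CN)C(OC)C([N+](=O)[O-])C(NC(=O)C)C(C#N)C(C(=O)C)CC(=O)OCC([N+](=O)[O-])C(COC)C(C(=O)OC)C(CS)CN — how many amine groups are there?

Working along the chain:
  H2NCH2: –NH2 on an sp³ carbon with no adjacent C=O → amine.
  CH(OCOCH3): pendant –OC(=O)CH3: an acyloxy group → ester.
  CH(CH2NH2): pendant –CH2NH2: N on sp³ C, no adjacent C=O → amine.
  CH(OCH3): pendant –OCH3: C–O–C with sp³ C, no adjacent C=O → ether.
  CH(NO2): –NO2 on an sp³ carbon → nitro (the N=O is not a carbonyl).
  CH(NHCOCH3): pendant –NHC(=O)CH3: N bonded to a carbonyl → amide (not amine).
  CH(CN): pendant –C≡N: nitrile.
  CH(COCH3): pendant –COCH3: carbonyl C bonded to two carbons → ketone.
  CH2COOCH2: –C(=O)–O–C with C on the carbonyl side → ester.
  CH(NO2): –NO2 on an sp³ carbon → nitro (the N=O is not a carbonyl).
  CH(CH2OCH3): pendant –CH2OCH3: C–O–C linkage → ether.
  CH(COOCH3): pendant –COOCH3: carbonyl C bonded to C and –OCH3 → ester.
  CH(CH2SH): pendant –CH2SH → thiol.
  CH2NH2: –NH2 on an sp³ carbon with no adjacent C=O → amine.
Amine appears at: H2NCH2, CH(CH2NH2), CH2NH2 → 3.

3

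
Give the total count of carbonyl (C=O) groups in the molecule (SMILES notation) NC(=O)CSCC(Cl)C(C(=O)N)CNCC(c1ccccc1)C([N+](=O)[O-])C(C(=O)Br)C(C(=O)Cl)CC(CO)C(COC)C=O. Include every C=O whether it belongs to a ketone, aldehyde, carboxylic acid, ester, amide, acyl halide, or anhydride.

5

H2NCO: amide, 1 C=O (running total 1).
CH(CONH2): amide, 1 C=O (running total 2).
CH(COBr): acyl halide, 1 C=O (running total 3).
CH(COCl): acyl halide, 1 C=O (running total 4).
CHO: aldehyde, 1 C=O (running total 5).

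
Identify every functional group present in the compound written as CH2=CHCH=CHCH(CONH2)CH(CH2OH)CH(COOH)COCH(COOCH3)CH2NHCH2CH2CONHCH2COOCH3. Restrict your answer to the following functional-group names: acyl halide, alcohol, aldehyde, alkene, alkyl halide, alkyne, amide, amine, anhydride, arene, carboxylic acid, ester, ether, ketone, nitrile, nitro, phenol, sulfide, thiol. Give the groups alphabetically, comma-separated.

C=C double bond → alkene.
C=C double bond → alkene.
pendant –CONH2: carbonyl C bonded to C and N → amide.
pendant –CH2OH on an sp³ backbone C → alcohol.
pendant –COOH: carbonyl C bonded to C and –OH → carboxylic acid.
–C(=O)– with carbon on both sides → ketone.
pendant –COOCH3: carbonyl C bonded to C and –OCH3 → ester.
C–N–C with sp³ carbons and no adjacent C=O → amine (secondary).
–C(=O)–N– linkage → amide (the N is not an amine).
–C(=O)OCH3: carbonyl C bonded to C and to –OCH3 → ester (not ketone + ether).

alcohol, alkene, amide, amine, carboxylic acid, ester, ketone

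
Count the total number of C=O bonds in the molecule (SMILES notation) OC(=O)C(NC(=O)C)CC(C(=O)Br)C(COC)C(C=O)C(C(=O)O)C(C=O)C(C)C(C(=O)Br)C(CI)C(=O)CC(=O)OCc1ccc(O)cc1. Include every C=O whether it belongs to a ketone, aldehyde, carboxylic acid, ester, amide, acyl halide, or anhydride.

HOOC: carboxylic acid, 1 C=O (running total 1).
CH(NHCOCH3): amide, 1 C=O (running total 2).
CH(COBr): acyl halide, 1 C=O (running total 3).
CH(CHO): aldehyde, 1 C=O (running total 4).
CH(COOH): carboxylic acid, 1 C=O (running total 5).
CH(CHO): aldehyde, 1 C=O (running total 6).
CH(COBr): acyl halide, 1 C=O (running total 7).
CO: ketone, 1 C=O (running total 8).
CH2COOCH2: ester, 1 C=O (running total 9).

9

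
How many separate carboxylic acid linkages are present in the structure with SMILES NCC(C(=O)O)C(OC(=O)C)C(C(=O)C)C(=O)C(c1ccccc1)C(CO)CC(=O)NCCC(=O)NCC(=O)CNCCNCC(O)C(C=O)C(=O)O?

2

Working along the chain:
  H2NCH2: –NH2 on an sp³ carbon with no adjacent C=O → amine.
  CH(COOH): pendant –COOH: carbonyl C bonded to C and –OH → carboxylic acid.
  CH(OCOCH3): pendant –OC(=O)CH3: an acyloxy group → ester.
  CH(COCH3): pendant –COCH3: carbonyl C bonded to two carbons → ketone.
  CO: –C(=O)– with carbon on both sides → ketone.
  CH(C6H5): pendant –C6H5: benzene ring → arene.
  CH(CH2OH): pendant –CH2OH on an sp³ backbone C → alcohol.
  CH2CONHCH2: –C(=O)–N– linkage → amide (the N is not an amine).
  CH2CONHCH2: –C(=O)–N– linkage → amide (the N is not an amine).
  CO: –C(=O)– with carbon on both sides → ketone.
  CH2NHCH2: C–N–C with sp³ carbons and no adjacent C=O → amine (secondary).
  CH2NHCH2: C–N–C with sp³ carbons and no adjacent C=O → amine (secondary).
  CH(OH): –OH on an sp³ carbon → alcohol (secondary).
  CH(CHO): pendant –CHO: carbonyl C bonded to C and H → aldehyde.
  COOH: –COOH: carbonyl C bonded to –OH and C → carboxylic acid (the –OH is not a separate alcohol).
Carboxylic acid appears at: CH(COOH), COOH → 2.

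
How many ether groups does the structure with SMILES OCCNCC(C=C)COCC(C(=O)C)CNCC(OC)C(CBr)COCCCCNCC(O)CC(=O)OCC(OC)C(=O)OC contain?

4

Working along the chain:
  HOCH2: HO– on an sp³ carbon → alcohol.
  CH2NHCH2: C–N–C with sp³ carbons and no adjacent C=O → amine (secondary).
  CH(CH=CH2): pendant –CH=CH2: C=C double bond → alkene.
  CH2OCH2: C–O–C with sp³ carbons on both sides and no adjacent C=O → ether.
  CH(COCH3): pendant –COCH3: carbonyl C bonded to two carbons → ketone.
  CH2NHCH2: C–N–C with sp³ carbons and no adjacent C=O → amine (secondary).
  CH(OCH3): pendant –OCH3: C–O–C with sp³ C, no adjacent C=O → ether.
  CH(CH2Br): pendant –CH2X: halogen on sp³ carbon → alkyl halide.
  CH2OCH2: C–O–C with sp³ carbons on both sides and no adjacent C=O → ether.
  CH2NHCH2: C–N–C with sp³ carbons and no adjacent C=O → amine (secondary).
  CH(OH): –OH on an sp³ carbon → alcohol (secondary).
  CH2COOCH2: –C(=O)–O–C with C on the carbonyl side → ester.
  CH(OCH3): pendant –OCH3: C–O–C with sp³ C, no adjacent C=O → ether.
  COOCH3: –C(=O)OCH3: carbonyl C bonded to C and to –OCH3 → ester (not ketone + ether).
Ether appears at: CH2OCH2, CH(OCH3), CH2OCH2, CH(OCH3) → 4.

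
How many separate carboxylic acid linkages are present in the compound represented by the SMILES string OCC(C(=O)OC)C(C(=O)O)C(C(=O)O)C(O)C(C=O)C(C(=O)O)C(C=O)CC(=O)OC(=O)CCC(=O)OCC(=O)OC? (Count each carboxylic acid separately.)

3

HO– on an sp³ carbon → alcohol.
pendant –COOCH3: carbonyl C bonded to C and –OCH3 → ester.
pendant –COOH: carbonyl C bonded to C and –OH → carboxylic acid.
pendant –COOH: carbonyl C bonded to C and –OH → carboxylic acid.
–OH on an sp³ carbon → alcohol (secondary).
pendant –CHO: carbonyl C bonded to C and H → aldehyde.
pendant –COOH: carbonyl C bonded to C and –OH → carboxylic acid.
pendant –CHO: carbonyl C bonded to C and H → aldehyde.
two acyl groups sharing one oxygen, –C(=O)–O–C(=O)– → anhydride.
–C(=O)–O–C with C on the carbonyl side → ester.
–C(=O)OCH3: carbonyl C bonded to C and to –OCH3 → ester (not ketone + ether).
Carboxylic acid appears at: CH(COOH), CH(COOH), CH(COOH) → 3.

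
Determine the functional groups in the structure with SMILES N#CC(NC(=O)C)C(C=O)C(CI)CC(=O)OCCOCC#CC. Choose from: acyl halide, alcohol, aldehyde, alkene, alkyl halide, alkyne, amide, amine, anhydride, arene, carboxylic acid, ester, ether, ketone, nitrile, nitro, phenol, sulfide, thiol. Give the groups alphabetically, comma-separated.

aldehyde, alkyl halide, alkyne, amide, ester, ether, nitrile

Reading the structure from left to right:
  N≡C: N≡C–: carbon triple-bonded to nitrogen → nitrile.
  CH(NHCOCH3): pendant –NHC(=O)CH3: N bonded to a carbonyl → amide (not amine).
  CH(CHO): pendant –CHO: carbonyl C bonded to C and H → aldehyde.
  CH(CH2I): pendant –CH2X: halogen on sp³ carbon → alkyl halide.
  CH2COOCH2: –C(=O)–O–C with C on the carbonyl side → ester.
  CH2OCH2: C–O–C with sp³ carbons on both sides and no adjacent C=O → ether.
  C≡C: C≡C triple bond → alkyne.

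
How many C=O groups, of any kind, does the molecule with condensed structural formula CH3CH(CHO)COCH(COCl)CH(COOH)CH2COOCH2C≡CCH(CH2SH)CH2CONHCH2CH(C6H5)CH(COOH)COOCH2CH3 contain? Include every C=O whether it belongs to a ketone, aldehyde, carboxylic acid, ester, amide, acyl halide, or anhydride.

CH(CHO): aldehyde, 1 C=O (running total 1).
CO: ketone, 1 C=O (running total 2).
CH(COCl): acyl halide, 1 C=O (running total 3).
CH(COOH): carboxylic acid, 1 C=O (running total 4).
CH2COOCH2: ester, 1 C=O (running total 5).
CH2CONHCH2: amide, 1 C=O (running total 6).
CH(COOH): carboxylic acid, 1 C=O (running total 7).
COOCH2CH3: ester, 1 C=O (running total 8).

8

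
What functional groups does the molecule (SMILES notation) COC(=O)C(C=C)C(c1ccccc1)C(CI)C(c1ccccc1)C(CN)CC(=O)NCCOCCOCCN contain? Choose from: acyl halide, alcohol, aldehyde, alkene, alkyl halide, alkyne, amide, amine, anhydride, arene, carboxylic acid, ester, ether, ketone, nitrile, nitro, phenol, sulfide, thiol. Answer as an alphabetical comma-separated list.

alkene, alkyl halide, amide, amine, arene, ester, ether

Reading the structure from left to right:
  CH3OOC: CH3O–C(=O)–: carbonyl C bonded to C and to –OCH3 → ester (not ketone + ether).
  CH(CH=CH2): pendant –CH=CH2: C=C double bond → alkene.
  CH(C6H5): pendant –C6H5: benzene ring → arene.
  CH(CH2I): pendant –CH2X: halogen on sp³ carbon → alkyl halide.
  CH(C6H5): pendant –C6H5: benzene ring → arene.
  CH(CH2NH2): pendant –CH2NH2: N on sp³ C, no adjacent C=O → amine.
  CH2CONHCH2: –C(=O)–N– linkage → amide (the N is not an amine).
  CH2OCH2: C–O–C with sp³ carbons on both sides and no adjacent C=O → ether.
  CH2OCH2: C–O–C with sp³ carbons on both sides and no adjacent C=O → ether.
  CH2NH2: –NH2 on an sp³ carbon with no adjacent C=O → amine.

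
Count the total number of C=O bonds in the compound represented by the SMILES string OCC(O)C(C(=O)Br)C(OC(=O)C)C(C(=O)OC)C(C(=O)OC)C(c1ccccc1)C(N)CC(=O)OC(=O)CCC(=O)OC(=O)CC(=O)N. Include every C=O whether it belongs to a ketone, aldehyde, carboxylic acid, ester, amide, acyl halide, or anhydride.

9

CH(COBr): acyl halide, 1 C=O (running total 1).
CH(OCOCH3): ester, 1 C=O (running total 2).
CH(COOCH3): ester, 1 C=O (running total 3).
CH(COOCH3): ester, 1 C=O (running total 4).
CH2CO-O-COCH2: anhydride, 2 C=O (running total 6).
CH2CO-O-COCH2: anhydride, 2 C=O (running total 8).
CONH2: amide, 1 C=O (running total 9).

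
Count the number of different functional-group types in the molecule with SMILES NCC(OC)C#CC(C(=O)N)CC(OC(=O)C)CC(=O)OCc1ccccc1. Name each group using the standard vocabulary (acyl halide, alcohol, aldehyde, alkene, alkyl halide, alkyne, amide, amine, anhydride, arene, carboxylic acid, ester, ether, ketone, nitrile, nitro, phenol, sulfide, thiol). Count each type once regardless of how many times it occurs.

6

Reading the structure from left to right:
  H2NCH2: –NH2 on an sp³ carbon with no adjacent C=O → amine.
  CH(OCH3): pendant –OCH3: C–O–C with sp³ C, no adjacent C=O → ether.
  C≡C: C≡C triple bond → alkyne.
  CH(CONH2): pendant –CONH2: carbonyl C bonded to C and N → amide.
  CH(OCOCH3): pendant –OC(=O)CH3: an acyloxy group → ester.
  CH2COOCH2: –C(=O)–O–C with C on the carbonyl side → ester.
  C6H5: –C6H5 phenyl ring → arene.
Distinct types present: alkyne, amide, amine, arene, ester, ether.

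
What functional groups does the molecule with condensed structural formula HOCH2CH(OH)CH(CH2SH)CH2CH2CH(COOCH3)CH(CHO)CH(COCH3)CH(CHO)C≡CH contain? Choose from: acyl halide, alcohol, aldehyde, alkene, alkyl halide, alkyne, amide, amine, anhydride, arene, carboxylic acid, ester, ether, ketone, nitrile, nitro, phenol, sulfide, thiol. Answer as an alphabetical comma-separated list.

alcohol, aldehyde, alkyne, ester, ketone, thiol

HO– on an sp³ carbon → alcohol.
–OH on an sp³ carbon → alcohol (secondary).
pendant –CH2SH → thiol.
pendant –COOCH3: carbonyl C bonded to C and –OCH3 → ester.
pendant –CHO: carbonyl C bonded to C and H → aldehyde.
pendant –COCH3: carbonyl C bonded to two carbons → ketone.
pendant –CHO: carbonyl C bonded to C and H → aldehyde.
C≡C triple bond → alkyne.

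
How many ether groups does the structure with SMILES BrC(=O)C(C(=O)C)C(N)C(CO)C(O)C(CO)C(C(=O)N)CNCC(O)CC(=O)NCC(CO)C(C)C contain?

–C(=O)Br: carbonyl C bonded to C and to a halogen → acyl halide (not alkyl halide).
pendant –COCH3: carbonyl C bonded to two carbons → ketone.
–NH2 on an sp³ carbon with no adjacent C=O → amine.
pendant –CH2OH on an sp³ backbone C → alcohol.
–OH on an sp³ carbon → alcohol (secondary).
pendant –CH2OH on an sp³ backbone C → alcohol.
pendant –CONH2: carbonyl C bonded to C and N → amide.
C–N–C with sp³ carbons and no adjacent C=O → amine (secondary).
–OH on an sp³ carbon → alcohol (secondary).
–C(=O)–N– linkage → amide (the N is not an amine).
pendant –CH2OH on an sp³ backbone C → alcohol.
No segment is a ether: CH(CH2OH) is alcohol, not ether; CH(OH) is alcohol, not ether; CH(CH2OH) is alcohol, not ether. → 0.

0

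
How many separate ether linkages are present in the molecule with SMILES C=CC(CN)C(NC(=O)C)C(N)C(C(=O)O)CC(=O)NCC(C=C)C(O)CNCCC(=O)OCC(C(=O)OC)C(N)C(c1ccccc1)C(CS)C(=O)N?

C=C double bond → alkene.
pendant –CH2NH2: N on sp³ C, no adjacent C=O → amine.
pendant –NHC(=O)CH3: N bonded to a carbonyl → amide (not amine).
–NH2 on an sp³ carbon with no adjacent C=O → amine.
pendant –COOH: carbonyl C bonded to C and –OH → carboxylic acid.
–C(=O)–N– linkage → amide (the N is not an amine).
pendant –CH=CH2: C=C double bond → alkene.
–OH on an sp³ carbon → alcohol (secondary).
C–N–C with sp³ carbons and no adjacent C=O → amine (secondary).
–C(=O)–O–C with C on the carbonyl side → ester.
pendant –COOCH3: carbonyl C bonded to C and –OCH3 → ester.
–NH2 on an sp³ carbon with no adjacent C=O → amine.
pendant –C6H5: benzene ring → arene.
pendant –CH2SH → thiol.
–C(=O)NH2: carbonyl C bonded to C and to N → amide (the N is not a separate amine).
No segment is a ether: CH(OH) is alcohol, not ether; CH2COOCH2 is ester, not ether; CH(COOCH3) is ester, not ether. → 0.

0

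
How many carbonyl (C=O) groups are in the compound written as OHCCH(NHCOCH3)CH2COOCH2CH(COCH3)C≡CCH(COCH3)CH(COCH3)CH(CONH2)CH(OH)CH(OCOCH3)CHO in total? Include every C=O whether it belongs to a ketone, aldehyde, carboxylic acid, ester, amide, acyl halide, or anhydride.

9

OHC: aldehyde, 1 C=O (running total 1).
CH(NHCOCH3): amide, 1 C=O (running total 2).
CH2COOCH2: ester, 1 C=O (running total 3).
CH(COCH3): ketone, 1 C=O (running total 4).
CH(COCH3): ketone, 1 C=O (running total 5).
CH(COCH3): ketone, 1 C=O (running total 6).
CH(CONH2): amide, 1 C=O (running total 7).
CH(OCOCH3): ester, 1 C=O (running total 8).
CHO: aldehyde, 1 C=O (running total 9).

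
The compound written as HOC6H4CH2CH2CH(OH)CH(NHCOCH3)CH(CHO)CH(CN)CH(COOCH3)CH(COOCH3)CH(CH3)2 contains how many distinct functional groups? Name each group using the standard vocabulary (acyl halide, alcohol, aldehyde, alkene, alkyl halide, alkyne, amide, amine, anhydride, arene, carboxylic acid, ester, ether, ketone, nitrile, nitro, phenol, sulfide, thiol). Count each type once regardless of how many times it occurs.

7

Reading the structure from left to right:
  HOC6H4: –OH attached directly to an aromatic ring → phenol (not alcohol); the ring itself is an arene.
  CH(OH): –OH on an sp³ carbon → alcohol (secondary).
  CH(NHCOCH3): pendant –NHC(=O)CH3: N bonded to a carbonyl → amide (not amine).
  CH(CHO): pendant –CHO: carbonyl C bonded to C and H → aldehyde.
  CH(CN): pendant –C≡N: nitrile.
  CH(COOCH3): pendant –COOCH3: carbonyl C bonded to C and –OCH3 → ester.
  CH(COOCH3): pendant –COOCH3: carbonyl C bonded to C and –OCH3 → ester.
Distinct types present: alcohol, aldehyde, amide, arene, ester, nitrile, phenol.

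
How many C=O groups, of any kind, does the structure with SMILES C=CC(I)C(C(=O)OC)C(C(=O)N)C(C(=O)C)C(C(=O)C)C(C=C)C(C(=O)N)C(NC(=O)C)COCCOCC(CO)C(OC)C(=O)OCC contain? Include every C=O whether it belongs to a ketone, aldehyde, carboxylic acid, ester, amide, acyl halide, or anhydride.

7

CH(COOCH3): ester, 1 C=O (running total 1).
CH(CONH2): amide, 1 C=O (running total 2).
CH(COCH3): ketone, 1 C=O (running total 3).
CH(COCH3): ketone, 1 C=O (running total 4).
CH(CONH2): amide, 1 C=O (running total 5).
CH(NHCOCH3): amide, 1 C=O (running total 6).
COOCH2CH3: ester, 1 C=O (running total 7).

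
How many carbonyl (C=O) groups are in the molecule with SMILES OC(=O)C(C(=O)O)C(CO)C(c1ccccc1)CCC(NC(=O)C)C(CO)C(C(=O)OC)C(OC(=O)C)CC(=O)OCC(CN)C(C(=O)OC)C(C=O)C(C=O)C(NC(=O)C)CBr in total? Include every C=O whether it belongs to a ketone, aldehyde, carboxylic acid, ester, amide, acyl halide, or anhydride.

10

HOOC: carboxylic acid, 1 C=O (running total 1).
CH(COOH): carboxylic acid, 1 C=O (running total 2).
CH(NHCOCH3): amide, 1 C=O (running total 3).
CH(COOCH3): ester, 1 C=O (running total 4).
CH(OCOCH3): ester, 1 C=O (running total 5).
CH2COOCH2: ester, 1 C=O (running total 6).
CH(COOCH3): ester, 1 C=O (running total 7).
CH(CHO): aldehyde, 1 C=O (running total 8).
CH(CHO): aldehyde, 1 C=O (running total 9).
CH(NHCOCH3): amide, 1 C=O (running total 10).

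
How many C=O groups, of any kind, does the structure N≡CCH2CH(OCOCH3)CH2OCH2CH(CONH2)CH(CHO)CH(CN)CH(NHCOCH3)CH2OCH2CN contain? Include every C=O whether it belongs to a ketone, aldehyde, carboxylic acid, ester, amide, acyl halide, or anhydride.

4

CH(OCOCH3): ester, 1 C=O (running total 1).
CH(CONH2): amide, 1 C=O (running total 2).
CH(CHO): aldehyde, 1 C=O (running total 3).
CH(NHCOCH3): amide, 1 C=O (running total 4).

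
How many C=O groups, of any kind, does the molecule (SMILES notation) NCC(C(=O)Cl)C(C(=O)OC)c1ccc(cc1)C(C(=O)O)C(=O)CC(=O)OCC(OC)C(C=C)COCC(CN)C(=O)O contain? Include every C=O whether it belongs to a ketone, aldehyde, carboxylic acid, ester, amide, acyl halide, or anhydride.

6

CH(COCl): acyl halide, 1 C=O (running total 1).
CH(COOCH3): ester, 1 C=O (running total 2).
CH(COOH): carboxylic acid, 1 C=O (running total 3).
CO: ketone, 1 C=O (running total 4).
CH2COOCH2: ester, 1 C=O (running total 5).
COOH: carboxylic acid, 1 C=O (running total 6).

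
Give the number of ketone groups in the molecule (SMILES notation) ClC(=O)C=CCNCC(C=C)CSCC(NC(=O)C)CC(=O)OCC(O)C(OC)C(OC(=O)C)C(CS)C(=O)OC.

–C(=O)Cl: carbonyl C bonded to C and to a halogen → acyl halide (not alkyl halide).
C=C double bond → alkene.
C–N–C with sp³ carbons and no adjacent C=O → amine (secondary).
pendant –CH=CH2: C=C double bond → alkene.
C–S–C linkage → sulfide (thioether).
pendant –NHC(=O)CH3: N bonded to a carbonyl → amide (not amine).
–C(=O)–O–C with C on the carbonyl side → ester.
–OH on an sp³ carbon → alcohol (secondary).
pendant –OCH3: C–O–C with sp³ C, no adjacent C=O → ether.
pendant –OC(=O)CH3: an acyloxy group → ester.
pendant –CH2SH → thiol.
–C(=O)OCH3: carbonyl C bonded to C and to –OCH3 → ester (not ketone + ether).
No segment is a ketone: ClCO is acyl halide, not ketone; CH(NHCOCH3) is amide, not ketone; CH2COOCH2 is ester, not ketone. → 0.

0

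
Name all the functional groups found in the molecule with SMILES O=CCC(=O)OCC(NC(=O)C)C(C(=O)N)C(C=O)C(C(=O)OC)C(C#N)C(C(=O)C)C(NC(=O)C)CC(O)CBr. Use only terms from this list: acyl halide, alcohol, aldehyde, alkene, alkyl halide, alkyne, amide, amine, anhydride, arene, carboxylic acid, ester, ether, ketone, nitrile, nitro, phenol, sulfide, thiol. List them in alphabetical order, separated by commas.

alcohol, aldehyde, alkyl halide, amide, ester, ketone, nitrile

terminal –CHO: carbonyl C bonded to H and C → aldehyde.
–C(=O)–O–C with C on the carbonyl side → ester.
pendant –NHC(=O)CH3: N bonded to a carbonyl → amide (not amine).
pendant –CONH2: carbonyl C bonded to C and N → amide.
pendant –CHO: carbonyl C bonded to C and H → aldehyde.
pendant –COOCH3: carbonyl C bonded to C and –OCH3 → ester.
pendant –C≡N: nitrile.
pendant –COCH3: carbonyl C bonded to two carbons → ketone.
pendant –NHC(=O)CH3: N bonded to a carbonyl → amide (not amine).
–OH on an sp³ carbon → alcohol (secondary).
halogen on an sp³ carbon → alkyl halide.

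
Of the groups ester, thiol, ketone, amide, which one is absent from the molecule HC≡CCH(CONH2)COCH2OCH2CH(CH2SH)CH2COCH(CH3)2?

ketone: present (CO — –C(=O)– with carbon on both sides → ketone).
thiol: present (CH(CH2SH) — pendant –CH2SH → thiol).
amide: present (CH(CONH2) — pendant –CONH2: carbonyl C bonded to C and N → amide).
ester: no segment matches this pattern.

ester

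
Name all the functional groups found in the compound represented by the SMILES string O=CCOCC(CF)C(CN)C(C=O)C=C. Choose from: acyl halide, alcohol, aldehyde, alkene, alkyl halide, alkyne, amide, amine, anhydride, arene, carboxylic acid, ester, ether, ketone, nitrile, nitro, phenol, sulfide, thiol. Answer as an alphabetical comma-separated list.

aldehyde, alkene, alkyl halide, amine, ether

terminal –CHO: carbonyl C bonded to H and C → aldehyde.
C–O–C with sp³ carbons on both sides and no adjacent C=O → ether.
pendant –CH2X: halogen on sp³ carbon → alkyl halide.
pendant –CH2NH2: N on sp³ C, no adjacent C=O → amine.
pendant –CHO: carbonyl C bonded to C and H → aldehyde.
C=C double bond → alkene.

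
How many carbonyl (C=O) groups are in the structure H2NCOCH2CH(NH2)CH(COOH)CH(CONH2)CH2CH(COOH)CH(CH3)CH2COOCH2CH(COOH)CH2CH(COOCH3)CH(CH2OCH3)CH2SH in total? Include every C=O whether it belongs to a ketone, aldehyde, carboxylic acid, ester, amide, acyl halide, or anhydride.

7

H2NCO: amide, 1 C=O (running total 1).
CH(COOH): carboxylic acid, 1 C=O (running total 2).
CH(CONH2): amide, 1 C=O (running total 3).
CH(COOH): carboxylic acid, 1 C=O (running total 4).
CH2COOCH2: ester, 1 C=O (running total 5).
CH(COOH): carboxylic acid, 1 C=O (running total 6).
CH(COOCH3): ester, 1 C=O (running total 7).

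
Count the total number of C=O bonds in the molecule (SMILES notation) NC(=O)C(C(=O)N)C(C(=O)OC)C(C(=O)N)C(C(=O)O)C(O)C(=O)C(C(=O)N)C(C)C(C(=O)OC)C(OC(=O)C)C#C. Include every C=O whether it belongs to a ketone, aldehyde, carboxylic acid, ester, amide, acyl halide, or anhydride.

9

H2NCO: amide, 1 C=O (running total 1).
CH(CONH2): amide, 1 C=O (running total 2).
CH(COOCH3): ester, 1 C=O (running total 3).
CH(CONH2): amide, 1 C=O (running total 4).
CH(COOH): carboxylic acid, 1 C=O (running total 5).
CO: ketone, 1 C=O (running total 6).
CH(CONH2): amide, 1 C=O (running total 7).
CH(COOCH3): ester, 1 C=O (running total 8).
CH(OCOCH3): ester, 1 C=O (running total 9).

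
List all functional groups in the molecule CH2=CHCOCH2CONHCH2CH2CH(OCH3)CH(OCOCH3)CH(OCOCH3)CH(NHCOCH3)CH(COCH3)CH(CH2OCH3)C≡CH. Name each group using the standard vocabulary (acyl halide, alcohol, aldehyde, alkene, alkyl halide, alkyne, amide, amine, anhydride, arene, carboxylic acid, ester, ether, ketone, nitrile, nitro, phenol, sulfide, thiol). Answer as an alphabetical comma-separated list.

alkene, alkyne, amide, ester, ether, ketone

Reading the structure from left to right:
  CH2=CH: C=C double bond → alkene.
  CO: –C(=O)– with carbon on both sides → ketone.
  CH2CONHCH2: –C(=O)–N– linkage → amide (the N is not an amine).
  CH(OCH3): pendant –OCH3: C–O–C with sp³ C, no adjacent C=O → ether.
  CH(OCOCH3): pendant –OC(=O)CH3: an acyloxy group → ester.
  CH(OCOCH3): pendant –OC(=O)CH3: an acyloxy group → ester.
  CH(NHCOCH3): pendant –NHC(=O)CH3: N bonded to a carbonyl → amide (not amine).
  CH(COCH3): pendant –COCH3: carbonyl C bonded to two carbons → ketone.
  CH(CH2OCH3): pendant –CH2OCH3: C–O–C linkage → ether.
  C≡CH: C≡C triple bond → alkyne.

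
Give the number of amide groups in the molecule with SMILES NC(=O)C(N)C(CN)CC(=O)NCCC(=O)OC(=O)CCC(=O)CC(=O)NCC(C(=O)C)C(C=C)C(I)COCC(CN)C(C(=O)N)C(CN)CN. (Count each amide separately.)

4

Working along the chain:
  H2NCO: –C(=O)NH2: carbonyl C bonded to C and to N → amide (the N is not a separate amine).
  CH(NH2): –NH2 on an sp³ carbon with no adjacent C=O → amine.
  CH(CH2NH2): pendant –CH2NH2: N on sp³ C, no adjacent C=O → amine.
  CH2CONHCH2: –C(=O)–N– linkage → amide (the N is not an amine).
  CH2CO-O-COCH2: two acyl groups sharing one oxygen, –C(=O)–O–C(=O)– → anhydride.
  CO: –C(=O)– with carbon on both sides → ketone.
  CH2CONHCH2: –C(=O)–N– linkage → amide (the N is not an amine).
  CH(COCH3): pendant –COCH3: carbonyl C bonded to two carbons → ketone.
  CH(CH=CH2): pendant –CH=CH2: C=C double bond → alkene.
  CH(I): halogen on an sp³ carbon → alkyl halide.
  CH2OCH2: C–O–C with sp³ carbons on both sides and no adjacent C=O → ether.
  CH(CH2NH2): pendant –CH2NH2: N on sp³ C, no adjacent C=O → amine.
  CH(CONH2): pendant –CONH2: carbonyl C bonded to C and N → amide.
  CH(CH2NH2): pendant –CH2NH2: N on sp³ C, no adjacent C=O → amine.
  CH2NH2: –NH2 on an sp³ carbon with no adjacent C=O → amine.
Amide appears at: H2NCO, CH2CONHCH2, CH2CONHCH2, CH(CONH2) → 4.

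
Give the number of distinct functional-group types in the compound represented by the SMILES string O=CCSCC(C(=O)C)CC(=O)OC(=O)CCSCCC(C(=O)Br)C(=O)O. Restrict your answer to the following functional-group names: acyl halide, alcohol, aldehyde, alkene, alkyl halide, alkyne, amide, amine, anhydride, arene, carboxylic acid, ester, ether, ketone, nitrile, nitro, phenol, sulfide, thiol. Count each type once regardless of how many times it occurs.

6

terminal –CHO: carbonyl C bonded to H and C → aldehyde.
C–S–C linkage → sulfide (thioether).
pendant –COCH3: carbonyl C bonded to two carbons → ketone.
two acyl groups sharing one oxygen, –C(=O)–O–C(=O)– → anhydride.
C–S–C linkage → sulfide (thioether).
pendant –C(=O)X: carbonyl C bonded to C and halogen → acyl halide.
–COOH: carbonyl C bonded to –OH and C → carboxylic acid (the –OH is not a separate alcohol).
Distinct types present: acyl halide, aldehyde, anhydride, carboxylic acid, ketone, sulfide.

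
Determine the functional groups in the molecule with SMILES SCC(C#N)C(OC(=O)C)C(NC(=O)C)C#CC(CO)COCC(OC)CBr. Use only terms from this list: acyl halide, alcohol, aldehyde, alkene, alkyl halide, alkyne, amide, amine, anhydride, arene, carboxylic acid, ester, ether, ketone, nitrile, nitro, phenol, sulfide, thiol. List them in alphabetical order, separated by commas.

alcohol, alkyl halide, alkyne, amide, ester, ether, nitrile, thiol

–SH on an sp³ carbon → thiol.
pendant –C≡N: nitrile.
pendant –OC(=O)CH3: an acyloxy group → ester.
pendant –NHC(=O)CH3: N bonded to a carbonyl → amide (not amine).
C≡C triple bond → alkyne.
pendant –CH2OH on an sp³ backbone C → alcohol.
C–O–C with sp³ carbons on both sides and no adjacent C=O → ether.
pendant –OCH3: C–O–C with sp³ C, no adjacent C=O → ether.
halogen on an sp³ carbon → alkyl halide.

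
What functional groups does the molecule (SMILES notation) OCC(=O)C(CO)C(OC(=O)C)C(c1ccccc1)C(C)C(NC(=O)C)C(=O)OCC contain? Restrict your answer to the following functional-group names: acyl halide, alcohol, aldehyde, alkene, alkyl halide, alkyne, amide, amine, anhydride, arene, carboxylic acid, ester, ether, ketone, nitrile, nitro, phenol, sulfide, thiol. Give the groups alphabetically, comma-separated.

alcohol, amide, arene, ester, ketone

Reading the structure from left to right:
  HOCH2: HO– on an sp³ carbon → alcohol.
  CO: –C(=O)– with carbon on both sides → ketone.
  CH(CH2OH): pendant –CH2OH on an sp³ backbone C → alcohol.
  CH(OCOCH3): pendant –OC(=O)CH3: an acyloxy group → ester.
  CH(C6H5): pendant –C6H5: benzene ring → arene.
  CH(NHCOCH3): pendant –NHC(=O)CH3: N bonded to a carbonyl → amide (not amine).
  COOCH2CH3: –C(=O)OCH2CH3: carbonyl C bonded to C and to –OEt → ester.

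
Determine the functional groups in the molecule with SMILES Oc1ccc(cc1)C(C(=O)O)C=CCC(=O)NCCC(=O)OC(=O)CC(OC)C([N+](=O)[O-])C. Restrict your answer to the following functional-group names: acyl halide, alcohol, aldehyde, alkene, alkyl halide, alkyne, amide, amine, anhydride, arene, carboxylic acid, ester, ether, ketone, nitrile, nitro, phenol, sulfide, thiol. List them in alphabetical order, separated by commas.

–OH attached directly to an aromatic ring → phenol (not alcohol); the ring itself is an arene.
pendant –COOH: carbonyl C bonded to C and –OH → carboxylic acid.
C=C double bond → alkene.
–C(=O)–N– linkage → amide (the N is not an amine).
two acyl groups sharing one oxygen, –C(=O)–O–C(=O)– → anhydride.
pendant –OCH3: C–O–C with sp³ C, no adjacent C=O → ether.
–NO2 on an sp³ carbon → nitro (the N=O is not a carbonyl).

alkene, amide, anhydride, arene, carboxylic acid, ether, nitro, phenol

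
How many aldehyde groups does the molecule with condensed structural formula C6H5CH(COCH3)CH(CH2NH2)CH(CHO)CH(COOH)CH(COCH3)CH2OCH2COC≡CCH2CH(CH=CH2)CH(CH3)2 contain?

C6H5– phenyl ring → arene.
pendant –COCH3: carbonyl C bonded to two carbons → ketone.
pendant –CH2NH2: N on sp³ C, no adjacent C=O → amine.
pendant –CHO: carbonyl C bonded to C and H → aldehyde.
pendant –COOH: carbonyl C bonded to C and –OH → carboxylic acid.
pendant –COCH3: carbonyl C bonded to two carbons → ketone.
C–O–C with sp³ carbons on both sides and no adjacent C=O → ether.
–C(=O)– with carbon on both sides → ketone.
C≡C triple bond → alkyne.
pendant –CH=CH2: C=C double bond → alkene.
Aldehyde appears at: CH(CHO) → 1.

1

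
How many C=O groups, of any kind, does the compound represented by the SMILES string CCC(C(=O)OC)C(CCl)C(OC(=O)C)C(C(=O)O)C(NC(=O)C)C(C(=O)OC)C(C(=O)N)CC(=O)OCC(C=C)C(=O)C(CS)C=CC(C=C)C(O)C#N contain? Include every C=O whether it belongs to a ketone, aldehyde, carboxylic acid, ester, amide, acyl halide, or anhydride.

CH(COOCH3): ester, 1 C=O (running total 1).
CH(OCOCH3): ester, 1 C=O (running total 2).
CH(COOH): carboxylic acid, 1 C=O (running total 3).
CH(NHCOCH3): amide, 1 C=O (running total 4).
CH(COOCH3): ester, 1 C=O (running total 5).
CH(CONH2): amide, 1 C=O (running total 6).
CH2COOCH2: ester, 1 C=O (running total 7).
CO: ketone, 1 C=O (running total 8).

8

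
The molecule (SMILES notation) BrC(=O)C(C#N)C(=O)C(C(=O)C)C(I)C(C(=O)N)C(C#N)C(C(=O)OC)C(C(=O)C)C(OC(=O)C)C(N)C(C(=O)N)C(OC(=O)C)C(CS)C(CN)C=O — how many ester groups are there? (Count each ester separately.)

–C(=O)Br: carbonyl C bonded to C and to a halogen → acyl halide (not alkyl halide).
pendant –C≡N: nitrile.
–C(=O)– with carbon on both sides → ketone.
pendant –COCH3: carbonyl C bonded to two carbons → ketone.
halogen on an sp³ carbon → alkyl halide.
pendant –CONH2: carbonyl C bonded to C and N → amide.
pendant –C≡N: nitrile.
pendant –COOCH3: carbonyl C bonded to C and –OCH3 → ester.
pendant –COCH3: carbonyl C bonded to two carbons → ketone.
pendant –OC(=O)CH3: an acyloxy group → ester.
–NH2 on an sp³ carbon with no adjacent C=O → amine.
pendant –CONH2: carbonyl C bonded to C and N → amide.
pendant –OC(=O)CH3: an acyloxy group → ester.
pendant –CH2SH → thiol.
pendant –CH2NH2: N on sp³ C, no adjacent C=O → amine.
terminal –CHO: carbonyl C bonded to H and C → aldehyde.
Ester appears at: CH(COOCH3), CH(OCOCH3), CH(OCOCH3) → 3.

3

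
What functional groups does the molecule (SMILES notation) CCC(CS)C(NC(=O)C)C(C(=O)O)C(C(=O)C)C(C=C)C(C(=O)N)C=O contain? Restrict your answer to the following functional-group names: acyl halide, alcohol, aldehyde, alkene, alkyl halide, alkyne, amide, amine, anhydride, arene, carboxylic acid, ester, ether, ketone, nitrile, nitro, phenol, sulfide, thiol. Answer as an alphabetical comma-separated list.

Taking each segment in turn:
  CH(CH2SH): pendant –CH2SH → thiol.
  CH(NHCOCH3): pendant –NHC(=O)CH3: N bonded to a carbonyl → amide (not amine).
  CH(COOH): pendant –COOH: carbonyl C bonded to C and –OH → carboxylic acid.
  CH(COCH3): pendant –COCH3: carbonyl C bonded to two carbons → ketone.
  CH(CH=CH2): pendant –CH=CH2: C=C double bond → alkene.
  CH(CONH2): pendant –CONH2: carbonyl C bonded to C and N → amide.
  CHO: terminal –CHO: carbonyl C bonded to H and C → aldehyde.

aldehyde, alkene, amide, carboxylic acid, ketone, thiol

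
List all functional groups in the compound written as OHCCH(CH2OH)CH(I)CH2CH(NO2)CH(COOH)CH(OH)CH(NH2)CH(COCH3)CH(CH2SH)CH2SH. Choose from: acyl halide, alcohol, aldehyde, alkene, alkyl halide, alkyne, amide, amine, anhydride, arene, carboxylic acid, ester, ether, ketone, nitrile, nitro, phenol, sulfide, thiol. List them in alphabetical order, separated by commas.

terminal –CHO: carbonyl C bonded to H and C → aldehyde.
pendant –CH2OH on an sp³ backbone C → alcohol.
halogen on an sp³ carbon → alkyl halide.
–NO2 on an sp³ carbon → nitro (the N=O is not a carbonyl).
pendant –COOH: carbonyl C bonded to C and –OH → carboxylic acid.
–OH on an sp³ carbon → alcohol (secondary).
–NH2 on an sp³ carbon with no adjacent C=O → amine.
pendant –COCH3: carbonyl C bonded to two carbons → ketone.
pendant –CH2SH → thiol.
–SH on an sp³ carbon → thiol.

alcohol, aldehyde, alkyl halide, amine, carboxylic acid, ketone, nitro, thiol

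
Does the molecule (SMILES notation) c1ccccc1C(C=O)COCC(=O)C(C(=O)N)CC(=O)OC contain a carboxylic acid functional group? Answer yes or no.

no

Taking each segment in turn:
  C6H5: C6H5– phenyl ring → arene.
  CH(CHO): pendant –CHO: carbonyl C bonded to C and H → aldehyde.
  CH2OCH2: C–O–C with sp³ carbons on both sides and no adjacent C=O → ether.
  CO: –C(=O)– with carbon on both sides → ketone.
  CH(CONH2): pendant –CONH2: carbonyl C bonded to C and N → amide.
  COOCH3: –C(=O)OCH3: carbonyl C bonded to C and to –OCH3 → ester (not ketone + ether).
In COOCH3, the acyl oxygen is bonded to carbon (–O–C), not to H, so this is an ester. In CH(CONH2), the carbonyl is bonded to nitrogen, not to –OH; that is an amide.
The groups actually present are: aldehyde, amide, arene, ester, ether, ketone.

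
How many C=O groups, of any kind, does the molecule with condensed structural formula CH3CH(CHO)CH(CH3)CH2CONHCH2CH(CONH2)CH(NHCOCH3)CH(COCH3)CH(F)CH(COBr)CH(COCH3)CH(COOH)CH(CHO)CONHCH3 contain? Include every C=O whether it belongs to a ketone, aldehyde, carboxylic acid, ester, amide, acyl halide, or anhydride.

CH(CHO): aldehyde, 1 C=O (running total 1).
CH2CONHCH2: amide, 1 C=O (running total 2).
CH(CONH2): amide, 1 C=O (running total 3).
CH(NHCOCH3): amide, 1 C=O (running total 4).
CH(COCH3): ketone, 1 C=O (running total 5).
CH(COBr): acyl halide, 1 C=O (running total 6).
CH(COCH3): ketone, 1 C=O (running total 7).
CH(COOH): carboxylic acid, 1 C=O (running total 8).
CH(CHO): aldehyde, 1 C=O (running total 9).
CONHCH3: amide, 1 C=O (running total 10).

10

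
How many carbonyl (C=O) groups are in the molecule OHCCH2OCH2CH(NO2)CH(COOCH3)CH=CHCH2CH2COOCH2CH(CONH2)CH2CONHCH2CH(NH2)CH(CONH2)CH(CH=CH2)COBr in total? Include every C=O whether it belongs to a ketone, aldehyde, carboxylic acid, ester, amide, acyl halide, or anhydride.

7

OHC: aldehyde, 1 C=O (running total 1).
CH(COOCH3): ester, 1 C=O (running total 2).
CH2COOCH2: ester, 1 C=O (running total 3).
CH(CONH2): amide, 1 C=O (running total 4).
CH2CONHCH2: amide, 1 C=O (running total 5).
CH(CONH2): amide, 1 C=O (running total 6).
COBr: acyl halide, 1 C=O (running total 7).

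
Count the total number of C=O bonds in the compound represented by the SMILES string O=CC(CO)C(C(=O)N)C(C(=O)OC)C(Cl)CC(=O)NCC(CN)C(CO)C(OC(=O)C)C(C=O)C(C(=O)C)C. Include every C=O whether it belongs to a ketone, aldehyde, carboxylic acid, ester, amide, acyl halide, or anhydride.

OHC: aldehyde, 1 C=O (running total 1).
CH(CONH2): amide, 1 C=O (running total 2).
CH(COOCH3): ester, 1 C=O (running total 3).
CH2CONHCH2: amide, 1 C=O (running total 4).
CH(OCOCH3): ester, 1 C=O (running total 5).
CH(CHO): aldehyde, 1 C=O (running total 6).
CH(COCH3): ketone, 1 C=O (running total 7).

7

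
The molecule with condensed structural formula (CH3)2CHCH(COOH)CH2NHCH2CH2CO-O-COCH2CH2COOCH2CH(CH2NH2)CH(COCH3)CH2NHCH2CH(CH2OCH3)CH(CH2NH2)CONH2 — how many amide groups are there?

1

Working along the chain:
  CH(COOH): pendant –COOH: carbonyl C bonded to C and –OH → carboxylic acid.
  CH2NHCH2: C–N–C with sp³ carbons and no adjacent C=O → amine (secondary).
  CH2CO-O-COCH2: two acyl groups sharing one oxygen, –C(=O)–O–C(=O)– → anhydride.
  CH2COOCH2: –C(=O)–O–C with C on the carbonyl side → ester.
  CH(CH2NH2): pendant –CH2NH2: N on sp³ C, no adjacent C=O → amine.
  CH(COCH3): pendant –COCH3: carbonyl C bonded to two carbons → ketone.
  CH2NHCH2: C–N–C with sp³ carbons and no adjacent C=O → amine (secondary).
  CH(CH2OCH3): pendant –CH2OCH3: C–O–C linkage → ether.
  CH(CH2NH2): pendant –CH2NH2: N on sp³ C, no adjacent C=O → amine.
  CONH2: –C(=O)NH2: carbonyl C bonded to C and to N → amide (the N is not a separate amine).
Amide appears at: CONH2 → 1.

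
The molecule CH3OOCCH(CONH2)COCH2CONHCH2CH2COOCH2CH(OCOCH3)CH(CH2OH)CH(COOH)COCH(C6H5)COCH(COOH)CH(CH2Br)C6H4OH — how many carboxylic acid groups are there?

2

Taking each segment in turn:
  CH3OOC: CH3O–C(=O)–: carbonyl C bonded to C and to –OCH3 → ester (not ketone + ether).
  CH(CONH2): pendant –CONH2: carbonyl C bonded to C and N → amide.
  CO: –C(=O)– with carbon on both sides → ketone.
  CH2CONHCH2: –C(=O)–N– linkage → amide (the N is not an amine).
  CH2COOCH2: –C(=O)–O–C with C on the carbonyl side → ester.
  CH(OCOCH3): pendant –OC(=O)CH3: an acyloxy group → ester.
  CH(CH2OH): pendant –CH2OH on an sp³ backbone C → alcohol.
  CH(COOH): pendant –COOH: carbonyl C bonded to C and –OH → carboxylic acid.
  CO: –C(=O)– with carbon on both sides → ketone.
  CH(C6H5): pendant –C6H5: benzene ring → arene.
  CO: –C(=O)– with carbon on both sides → ketone.
  CH(COOH): pendant –COOH: carbonyl C bonded to C and –OH → carboxylic acid.
  CH(CH2Br): pendant –CH2X: halogen on sp³ carbon → alkyl halide.
  C6H4OH: –OH attached directly to an aromatic ring → phenol (not alcohol); the ring itself is an arene.
Carboxylic acid appears at: CH(COOH), CH(COOH) → 2.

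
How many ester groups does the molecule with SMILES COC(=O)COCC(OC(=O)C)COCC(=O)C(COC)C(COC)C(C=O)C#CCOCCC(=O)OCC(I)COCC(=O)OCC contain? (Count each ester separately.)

Reading the structure from left to right:
  CH3OOC: CH3O–C(=O)–: carbonyl C bonded to C and to –OCH3 → ester (not ketone + ether).
  CH2OCH2: C–O–C with sp³ carbons on both sides and no adjacent C=O → ether.
  CH(OCOCH3): pendant –OC(=O)CH3: an acyloxy group → ester.
  CH2OCH2: C–O–C with sp³ carbons on both sides and no adjacent C=O → ether.
  CO: –C(=O)– with carbon on both sides → ketone.
  CH(CH2OCH3): pendant –CH2OCH3: C–O–C linkage → ether.
  CH(CH2OCH3): pendant –CH2OCH3: C–O–C linkage → ether.
  CH(CHO): pendant –CHO: carbonyl C bonded to C and H → aldehyde.
  C≡C: C≡C triple bond → alkyne.
  CH2OCH2: C–O–C with sp³ carbons on both sides and no adjacent C=O → ether.
  CH2COOCH2: –C(=O)–O–C with C on the carbonyl side → ester.
  CH(I): halogen on an sp³ carbon → alkyl halide.
  CH2OCH2: C–O–C with sp³ carbons on both sides and no adjacent C=O → ether.
  COOCH2CH3: –C(=O)OCH2CH3: carbonyl C bonded to C and to –OEt → ester.
Ester appears at: CH3OOC, CH(OCOCH3), CH2COOCH2, COOCH2CH3 → 4.

4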